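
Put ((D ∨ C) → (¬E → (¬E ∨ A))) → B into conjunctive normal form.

((D ∨ C) → (¬E → (¬E ∨ A))) → B
≡ ¬((D ∨ C) → (¬E → (¬E ∨ A))) ∨ B   (eliminate →)
≡ ¬(¬(D ∨ C) ∨ (¬E → (¬E ∨ A))) ∨ B   (eliminate →)
≡ ¬(¬(D ∨ C) ∨ ¬¬E ∨ ¬E ∨ A) ∨ B   (eliminate →)
≡ (¬¬(D ∨ C) ∧ ¬¬¬E ∧ ¬¬E ∧ ¬A) ∨ B   (De Morgan)
≡ ((D ∨ C) ∧ ¬¬¬E ∧ ¬¬E ∧ ¬A) ∨ B   (double negation)
≡ ((D ∨ C) ∧ ¬E ∧ ¬¬E ∧ ¬A) ∨ B   (double negation)
≡ ((D ∨ C) ∧ ¬E ∧ E ∧ ¬A) ∨ B   (double negation)
≡ (D ∨ C ∨ B) ∧ (¬E ∨ B) ∧ (E ∨ B) ∧ (¬A ∨ B)   (distribute ∨ over ∧)

(D ∨ C ∨ B) ∧ (¬E ∨ B) ∧ (E ∨ B) ∧ (¬A ∨ B)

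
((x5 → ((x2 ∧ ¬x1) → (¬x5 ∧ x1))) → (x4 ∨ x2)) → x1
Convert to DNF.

(¬x2 ∧ ¬x4) ∨ x1

((x5 → ((x2 ∧ ¬x1) → (¬x5 ∧ x1))) → (x4 ∨ x2)) → x1
≡ ¬((x5 → ((x2 ∧ ¬x1) → (¬x5 ∧ x1))) → (x4 ∨ x2)) ∨ x1   — eliminate →
≡ ¬(¬(x5 → ((x2 ∧ ¬x1) → (¬x5 ∧ x1))) ∨ x4 ∨ x2) ∨ x1   — eliminate →
≡ ¬(¬(¬x5 ∨ ((x2 ∧ ¬x1) → (¬x5 ∧ x1))) ∨ x4 ∨ x2) ∨ x1   — eliminate →
≡ ¬(¬(¬x5 ∨ ¬(x2 ∧ ¬x1) ∨ (¬x5 ∧ x1)) ∨ x4 ∨ x2) ∨ x1   — eliminate →
≡ (¬¬(¬x5 ∨ ¬(x2 ∧ ¬x1) ∨ (¬x5 ∧ x1)) ∧ ¬x4 ∧ ¬x2) ∨ x1   — De Morgan
≡ ((¬x5 ∨ ¬(x2 ∧ ¬x1) ∨ (¬x5 ∧ x1)) ∧ ¬x4 ∧ ¬x2) ∨ x1   — double negation
≡ ((¬x5 ∨ ¬x2 ∨ ¬¬x1 ∨ (¬x5 ∧ x1)) ∧ ¬x4 ∧ ¬x2) ∨ x1   — De Morgan
≡ ((¬x5 ∨ ¬x2 ∨ x1 ∨ (¬x5 ∧ x1)) ∧ ¬x4 ∧ ¬x2) ∨ x1   — double negation
≡ (¬x5 ∧ ¬x4 ∧ ¬x2) ∨ (¬x2 ∧ ¬x4 ∧ ¬x2) ∨ (x1 ∧ ¬x4 ∧ ¬x2) ∨ (¬x5 ∧ x1 ∧ ¬x4 ∧ ¬x2) ∨ x1   — distribute ∧ over ∨
≡ (¬x2 ∧ ¬x4) ∨ x1   — simplify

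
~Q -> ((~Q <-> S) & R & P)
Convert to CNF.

~Q -> ((~Q <-> S) & R & P)
⇔ ~~Q | ((~Q <-> S) & R & P)   [eliminate ->]
⇔ ~~Q | ((~Q -> S) & (S -> ~Q) & R & P)   [eliminate <->]
⇔ ~~Q | ((~~Q | S) & (S -> ~Q) & R & P)   [eliminate ->]
⇔ ~~Q | ((~~Q | S) & (~S | ~Q) & R & P)   [eliminate ->]
⇔ Q | ((~~Q | S) & (~S | ~Q) & R & P)   [double negation]
⇔ Q | ((Q | S) & (~S | ~Q) & R & P)   [double negation]
⇔ (Q | Q | S) & (Q | ~S | ~Q) & (Q | R) & (Q | P)   [distribute | over &]
⇔ (Q | S) & (Q | R) & (Q | P)   [simplify]

(Q | S) & (Q | R) & (Q | P)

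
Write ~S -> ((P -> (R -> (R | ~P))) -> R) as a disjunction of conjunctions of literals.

S | R

~S -> ((P -> (R -> (R | ~P))) -> R)
≡ ~~S | ((P -> (R -> (R | ~P))) -> R)   [eliminate ->]
≡ ~~S | ~(P -> (R -> (R | ~P))) | R   [eliminate ->]
≡ ~~S | ~(~P | (R -> (R | ~P))) | R   [eliminate ->]
≡ ~~S | ~(~P | ~R | R | ~P) | R   [eliminate ->]
≡ S | ~(~P | ~R | R | ~P) | R   [double negation]
≡ S | (~~P & ~~R & ~R & ~~P) | R   [De Morgan]
≡ S | (P & ~~R & ~R & ~~P) | R   [double negation]
≡ S | (P & R & ~R & ~~P) | R   [double negation]
≡ S | (P & R & ~R & P) | R   [double negation]
≡ S | R   [simplify]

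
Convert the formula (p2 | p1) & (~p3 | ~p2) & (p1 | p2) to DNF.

(p2 & ~p3) | (p1 & ~p3) | (p1 & ~p2)

(p2 | p1) & (~p3 | ~p2) & (p1 | p2)
= (p2 & ~p3 & p1) | (p2 & ~p3 & p2) | (p2 & ~p2 & p1) | (p2 & ~p2 & p2) | (p1 & ~p3 & p1) | (p1 & ~p3 & p2) | (p1 & ~p2 & p1) | (p1 & ~p2 & p2)
= (p2 & ~p3) | (p1 & ~p3) | (p1 & ~p2)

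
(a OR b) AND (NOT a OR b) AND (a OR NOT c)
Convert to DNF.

(a OR b) AND (NOT a OR b) AND (a OR NOT c)
= (a AND NOT a AND a) OR (a AND NOT a AND NOT c) OR (a AND b AND a) OR (a AND b AND NOT c) OR (b AND NOT a AND a) OR (b AND NOT a AND NOT c) OR (b AND b AND a) OR (b AND b AND NOT c)   [distribute AND over OR]
= (a AND b) OR (b AND NOT c)   [simplify]

(a AND b) OR (b AND NOT c)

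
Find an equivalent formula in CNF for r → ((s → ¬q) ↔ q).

(¬r ∨ q) ∧ (¬r ∨ ¬q ∨ ¬s)

r → ((s → ¬q) ↔ q)
≡ ¬r ∨ ((s → ¬q) ↔ q)   — eliminate →
≡ ¬r ∨ (((s → ¬q) → q) ∧ (q → (s → ¬q)))   — eliminate ↔
≡ ¬r ∨ ((¬(s → ¬q) ∨ q) ∧ (q → (s → ¬q)))   — eliminate →
≡ ¬r ∨ ((¬(¬s ∨ ¬q) ∨ q) ∧ (q → (s → ¬q)))   — eliminate →
≡ ¬r ∨ ((¬(¬s ∨ ¬q) ∨ q) ∧ (¬q ∨ (s → ¬q)))   — eliminate →
≡ ¬r ∨ ((¬(¬s ∨ ¬q) ∨ q) ∧ (¬q ∨ ¬s ∨ ¬q))   — eliminate →
≡ ¬r ∨ (((¬¬s ∧ ¬¬q) ∨ q) ∧ (¬q ∨ ¬s ∨ ¬q))   — De Morgan
≡ ¬r ∨ (((s ∧ ¬¬q) ∨ q) ∧ (¬q ∨ ¬s ∨ ¬q))   — double negation
≡ ¬r ∨ (((s ∧ q) ∨ q) ∧ (¬q ∨ ¬s ∨ ¬q))   — double negation
≡ (¬r ∨ s ∨ q) ∧ (¬r ∨ q ∨ q) ∧ (¬r ∨ ¬q ∨ ¬s ∨ ¬q)   — distribute ∨ over ∧
≡ (¬r ∨ q) ∧ (¬r ∨ ¬q ∨ ¬s)   — simplify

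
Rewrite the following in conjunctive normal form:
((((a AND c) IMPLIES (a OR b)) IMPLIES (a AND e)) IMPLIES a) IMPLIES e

((((a AND c) IMPLIES (a OR b)) IMPLIES (a AND e)) IMPLIES a) IMPLIES e
≡ NOT ((((a AND c) IMPLIES (a OR b)) IMPLIES (a AND e)) IMPLIES a) OR e   [eliminate IMPLIES]
≡ NOT (NOT (((a AND c) IMPLIES (a OR b)) IMPLIES (a AND e)) OR a) OR e   [eliminate IMPLIES]
≡ NOT (NOT (NOT ((a AND c) IMPLIES (a OR b)) OR (a AND e)) OR a) OR e   [eliminate IMPLIES]
≡ NOT (NOT (NOT (NOT (a AND c) OR a OR b) OR (a AND e)) OR a) OR e   [eliminate IMPLIES]
≡ (NOT NOT (NOT (NOT (a AND c) OR a OR b) OR (a AND e)) AND NOT a) OR e   [De Morgan]
≡ ((NOT (NOT (a AND c) OR a OR b) OR (a AND e)) AND NOT a) OR e   [double negation]
≡ (((NOT NOT (a AND c) AND NOT a AND NOT b) OR (a AND e)) AND NOT a) OR e   [De Morgan]
≡ (((a AND c AND NOT a AND NOT b) OR (a AND e)) AND NOT a) OR e   [double negation]
≡ (a OR a OR e) AND (a OR e OR e) AND (c OR a OR e) AND (c OR e OR e) AND (NOT a OR a OR e) AND (NOT a OR e OR e) AND (NOT b OR a OR e) AND (NOT b OR e OR e) AND (NOT a OR e)   [distribute OR over AND]
≡ (a OR e) AND (c OR e) AND (NOT a OR e) AND (NOT b OR e)   [simplify]

(a OR e) AND (c OR e) AND (NOT a OR e) AND (NOT b OR e)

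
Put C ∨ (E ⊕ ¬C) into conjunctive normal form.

C ∨ ¬E

C ∨ (E ⊕ ¬C)
≡ C ∨ ((E ∨ ¬C) ∧ ¬(E ∧ ¬C))
≡ C ∨ ((E ∨ ¬C) ∧ (¬E ∨ ¬¬C))
≡ C ∨ ((E ∨ ¬C) ∧ (¬E ∨ C))
≡ (C ∨ E ∨ ¬C) ∧ (C ∨ ¬E ∨ C)
≡ C ∨ ¬E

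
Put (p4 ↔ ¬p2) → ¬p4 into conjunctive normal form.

(p4 ↔ ¬p2) → ¬p4
≡ ¬(p4 ↔ ¬p2) ∨ ¬p4   [eliminate →]
≡ ¬((p4 → ¬p2) ∧ (¬p2 → p4)) ∨ ¬p4   [eliminate ↔]
≡ ¬((¬p4 ∨ ¬p2) ∧ (¬p2 → p4)) ∨ ¬p4   [eliminate →]
≡ ¬((¬p4 ∨ ¬p2) ∧ (¬¬p2 ∨ p4)) ∨ ¬p4   [eliminate →]
≡ ¬(¬p4 ∨ ¬p2) ∨ ¬(¬¬p2 ∨ p4) ∨ ¬p4   [De Morgan]
≡ (¬¬p4 ∧ ¬¬p2) ∨ ¬(¬¬p2 ∨ p4) ∨ ¬p4   [De Morgan]
≡ (p4 ∧ ¬¬p2) ∨ ¬(¬¬p2 ∨ p4) ∨ ¬p4   [double negation]
≡ (p4 ∧ p2) ∨ ¬(¬¬p2 ∨ p4) ∨ ¬p4   [double negation]
≡ (p4 ∧ p2) ∨ (¬¬¬p2 ∧ ¬p4) ∨ ¬p4   [De Morgan]
≡ (p4 ∧ p2) ∨ (¬p2 ∧ ¬p4) ∨ ¬p4   [double negation]
≡ (p4 ∨ ¬p2 ∨ ¬p4) ∧ (p4 ∨ ¬p4 ∨ ¬p4) ∧ (p2 ∨ ¬p2 ∨ ¬p4) ∧ (p2 ∨ ¬p4 ∨ ¬p4)   [distribute ∨ over ∧]
≡ p2 ∨ ¬p4   [simplify]

p2 ∨ ¬p4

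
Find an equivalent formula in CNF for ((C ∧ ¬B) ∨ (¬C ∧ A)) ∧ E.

((C ∧ ¬B) ∨ (¬C ∧ A)) ∧ E
= (C ∨ ¬C) ∧ (C ∨ A) ∧ (¬B ∨ ¬C) ∧ (¬B ∨ A) ∧ E
= (C ∨ A) ∧ (¬B ∨ ¬C) ∧ (¬B ∨ A) ∧ E

(C ∨ A) ∧ (¬B ∨ ¬C) ∧ (¬B ∨ A) ∧ E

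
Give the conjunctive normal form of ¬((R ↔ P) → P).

¬((R ↔ P) → P)
⇔ ¬(¬(R ↔ P) ∨ P)   (eliminate →)
⇔ ¬(¬((R → P) ∧ (P → R)) ∨ P)   (eliminate ↔)
⇔ ¬(¬((¬R ∨ P) ∧ (P → R)) ∨ P)   (eliminate →)
⇔ ¬(¬((¬R ∨ P) ∧ (¬P ∨ R)) ∨ P)   (eliminate →)
⇔ ¬¬((¬R ∨ P) ∧ (¬P ∨ R)) ∧ ¬P   (De Morgan)
⇔ (¬R ∨ P) ∧ (¬P ∨ R) ∧ ¬P   (double negation)
⇔ (¬R ∨ P) ∧ ¬P   (simplify)

(¬R ∨ P) ∧ ¬P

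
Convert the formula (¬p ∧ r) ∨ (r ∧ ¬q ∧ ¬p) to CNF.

(¬p ∧ r) ∨ (r ∧ ¬q ∧ ¬p)
⇔ (¬p ∨ r) ∧ (¬p ∨ ¬q) ∧ (¬p ∨ ¬p) ∧ (r ∨ r) ∧ (r ∨ ¬q) ∧ (r ∨ ¬p)   (distribute ∨ over ∧)
⇔ ¬p ∧ r   (simplify)

¬p ∧ r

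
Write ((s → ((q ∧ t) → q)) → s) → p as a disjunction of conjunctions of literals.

((s → ((q ∧ t) → q)) → s) → p
≡ ¬((s → ((q ∧ t) → q)) → s) ∨ p   (eliminate →)
≡ ¬(¬(s → ((q ∧ t) → q)) ∨ s) ∨ p   (eliminate →)
≡ ¬(¬(¬s ∨ ((q ∧ t) → q)) ∨ s) ∨ p   (eliminate →)
≡ ¬(¬(¬s ∨ ¬(q ∧ t) ∨ q) ∨ s) ∨ p   (eliminate →)
≡ (¬¬(¬s ∨ ¬(q ∧ t) ∨ q) ∧ ¬s) ∨ p   (De Morgan)
≡ ((¬s ∨ ¬(q ∧ t) ∨ q) ∧ ¬s) ∨ p   (double negation)
≡ ((¬s ∨ ¬q ∨ ¬t ∨ q) ∧ ¬s) ∨ p   (De Morgan)
≡ (¬s ∧ ¬s) ∨ (¬q ∧ ¬s) ∨ (¬t ∧ ¬s) ∨ (q ∧ ¬s) ∨ p   (distribute ∧ over ∨)
≡ ¬s ∨ p   (simplify)

¬s ∨ p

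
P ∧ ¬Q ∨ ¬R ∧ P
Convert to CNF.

P ∧ ¬Q ∨ ¬R ∧ P
≡ (P ∨ ¬R) ∧ (P ∨ P) ∧ (¬Q ∨ ¬R) ∧ (¬Q ∨ P)   [distribute ∨ over ∧]
≡ P ∧ (¬Q ∨ ¬R)   [simplify]

P ∧ (¬Q ∨ ¬R)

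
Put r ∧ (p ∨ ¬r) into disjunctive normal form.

r ∧ p

r ∧ (p ∨ ¬r)
≡ r ∧ p ∨ r ∧ ¬r   — distribute ∧ over ∨
≡ r ∧ p   — simplify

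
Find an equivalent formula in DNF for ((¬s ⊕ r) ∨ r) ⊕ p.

(¬s ∧ ¬r ∧ ¬p) ∨ (r ∧ ¬p) ∨ (s ∧ ¬r ∧ p)

((¬s ⊕ r) ∨ r) ⊕ p
≡ (((¬s ⊕ r) ∨ r) ∧ ¬p) ∨ (¬((¬s ⊕ r) ∨ r) ∧ p)
≡ (((¬s ∧ ¬r) ∨ (¬¬s ∧ r) ∨ r) ∧ ¬p) ∨ (¬((¬s ⊕ r) ∨ r) ∧ p)
≡ (((¬s ∧ ¬r) ∨ (¬¬s ∧ r) ∨ r) ∧ ¬p) ∨ (¬((¬s ∧ ¬r) ∨ (¬¬s ∧ r) ∨ r) ∧ p)
≡ (((¬s ∧ ¬r) ∨ (s ∧ r) ∨ r) ∧ ¬p) ∨ (¬((¬s ∧ ¬r) ∨ (¬¬s ∧ r) ∨ r) ∧ p)
≡ (((¬s ∧ ¬r) ∨ (s ∧ r) ∨ r) ∧ ¬p) ∨ (¬(¬s ∧ ¬r) ∧ ¬(¬¬s ∧ r) ∧ ¬r ∧ p)
≡ (((¬s ∧ ¬r) ∨ (s ∧ r) ∨ r) ∧ ¬p) ∨ ((¬¬s ∨ ¬¬r) ∧ ¬(¬¬s ∧ r) ∧ ¬r ∧ p)
≡ (((¬s ∧ ¬r) ∨ (s ∧ r) ∨ r) ∧ ¬p) ∨ ((s ∨ ¬¬r) ∧ ¬(¬¬s ∧ r) ∧ ¬r ∧ p)
≡ (((¬s ∧ ¬r) ∨ (s ∧ r) ∨ r) ∧ ¬p) ∨ ((s ∨ r) ∧ ¬(¬¬s ∧ r) ∧ ¬r ∧ p)
≡ (((¬s ∧ ¬r) ∨ (s ∧ r) ∨ r) ∧ ¬p) ∨ ((s ∨ r) ∧ (¬¬¬s ∨ ¬r) ∧ ¬r ∧ p)
≡ (((¬s ∧ ¬r) ∨ (s ∧ r) ∨ r) ∧ ¬p) ∨ ((s ∨ r) ∧ (¬s ∨ ¬r) ∧ ¬r ∧ p)
≡ (¬s ∧ ¬r ∧ ¬p) ∨ (s ∧ r ∧ ¬p) ∨ (r ∧ ¬p) ∨ (s ∧ ¬s ∧ ¬r ∧ p) ∨ (s ∧ ¬r ∧ ¬r ∧ p) ∨ (r ∧ ¬s ∧ ¬r ∧ p) ∨ (r ∧ ¬r ∧ ¬r ∧ p)
≡ (¬s ∧ ¬r ∧ ¬p) ∨ (r ∧ ¬p) ∨ (s ∧ ¬r ∧ p)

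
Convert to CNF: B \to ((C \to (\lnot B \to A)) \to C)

B \to ((C \to (\lnot B \to A)) \to C)
⇔ \lnot B \lor ((C \to (\lnot B \to A)) \to C)   (eliminate \to)
⇔ \lnot B \lor \lnot (C \to (\lnot B \to A)) \lor C   (eliminate \to)
⇔ \lnot B \lor \lnot (\lnot C \lor (\lnot B \to A)) \lor C   (eliminate \to)
⇔ \lnot B \lor \lnot (\lnot C \lor \lnot \lnot B \lor A) \lor C   (eliminate \to)
⇔ \lnot B \lor (\lnot \lnot C \land \lnot \lnot \lnot B \land \lnot A) \lor C   (De Morgan)
⇔ \lnot B \lor (C \land \lnot \lnot \lnot B \land \lnot A) \lor C   (double negation)
⇔ \lnot B \lor (C \land \lnot B \land \lnot A) \lor C   (double negation)
⇔ (\lnot B \lor C \lor C) \land (\lnot B \lor \lnot B \lor C) \land (\lnot B \lor \lnot A \lor C)   (distribute \lor over \land)
⇔ \lnot B \lor C   (simplify)

\lnot B \lor C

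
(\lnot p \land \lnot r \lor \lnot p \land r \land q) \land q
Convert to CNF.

\lnot p \land q

(\lnot p \land \lnot r \lor \lnot p \land r \land q) \land q
= (\lnot p \lor \lnot p) \land (\lnot p \lor r) \land (\lnot p \lor q) \land (\lnot r \lor \lnot p) \land (\lnot r \lor r) \land (\lnot r \lor q) \land q   [distribute \lor over \land]
= \lnot p \land q   [simplify]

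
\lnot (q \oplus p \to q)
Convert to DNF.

\lnot q \land p

\lnot (q \oplus p \to q)
≡ \lnot (\lnot (q \oplus p) \lor q)
≡ \lnot (\lnot (q \land \lnot p \lor \lnot q \land p) \lor q)
≡ \lnot \lnot (q \land \lnot p \lor \lnot q \land p) \land \lnot q
≡ (q \land \lnot p \lor \lnot q \land p) \land \lnot q
≡ q \land \lnot p \land \lnot q \lor \lnot q \land p \land \lnot q
≡ \lnot q \land p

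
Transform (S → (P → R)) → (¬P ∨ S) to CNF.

(S → (P → R)) → (¬P ∨ S)
≡ ¬(S → (P → R)) ∨ ¬P ∨ S   [eliminate →]
≡ ¬(¬S ∨ (P → R)) ∨ ¬P ∨ S   [eliminate →]
≡ ¬(¬S ∨ ¬P ∨ R) ∨ ¬P ∨ S   [eliminate →]
≡ (¬¬S ∧ ¬¬P ∧ ¬R) ∨ ¬P ∨ S   [De Morgan]
≡ (S ∧ ¬¬P ∧ ¬R) ∨ ¬P ∨ S   [double negation]
≡ (S ∧ P ∧ ¬R) ∨ ¬P ∨ S   [double negation]
≡ (S ∨ ¬P ∨ S) ∧ (P ∨ ¬P ∨ S) ∧ (¬R ∨ ¬P ∨ S)   [distribute ∨ over ∧]
≡ S ∨ ¬P   [simplify]

S ∨ ¬P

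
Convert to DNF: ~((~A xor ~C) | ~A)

A & C

~((~A xor ~C) | ~A)
≡ ~((~A & ~~C) | (~~A & ~C) | ~A)   (expand xor)
≡ ~(~A & ~~C) & ~(~~A & ~C) & ~~A   (De Morgan)
≡ (~~A | ~~~C) & ~(~~A & ~C) & ~~A   (De Morgan)
≡ (A | ~~~C) & ~(~~A & ~C) & ~~A   (double negation)
≡ (A | ~C) & ~(~~A & ~C) & ~~A   (double negation)
≡ (A | ~C) & (~~~A | ~~C) & ~~A   (De Morgan)
≡ (A | ~C) & (~A | ~~C) & ~~A   (double negation)
≡ (A | ~C) & (~A | C) & ~~A   (double negation)
≡ (A | ~C) & (~A | C) & A   (double negation)
≡ (A & ~A & A) | (A & C & A) | (~C & ~A & A) | (~C & C & A)   (distribute & over |)
≡ A & C   (simplify)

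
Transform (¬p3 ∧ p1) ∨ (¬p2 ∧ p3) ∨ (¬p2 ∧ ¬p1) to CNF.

(¬p3 ∨ ¬p2) ∧ (p1 ∨ ¬p2)

(¬p3 ∧ p1) ∨ (¬p2 ∧ p3) ∨ (¬p2 ∧ ¬p1)
≡ (¬p3 ∨ ¬p2 ∨ ¬p2) ∧ (¬p3 ∨ ¬p2 ∨ ¬p1) ∧ (¬p3 ∨ p3 ∨ ¬p2) ∧ (¬p3 ∨ p3 ∨ ¬p1) ∧ (p1 ∨ ¬p2 ∨ ¬p2) ∧ (p1 ∨ ¬p2 ∨ ¬p1) ∧ (p1 ∨ p3 ∨ ¬p2) ∧ (p1 ∨ p3 ∨ ¬p1)
≡ (¬p3 ∨ ¬p2) ∧ (p1 ∨ ¬p2)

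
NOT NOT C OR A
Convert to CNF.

NOT NOT C OR A
≡ C OR A   (double negation)

C OR A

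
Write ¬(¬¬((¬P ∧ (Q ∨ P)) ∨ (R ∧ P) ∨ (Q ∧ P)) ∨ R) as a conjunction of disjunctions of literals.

¬(¬¬((¬P ∧ (Q ∨ P)) ∨ (R ∧ P) ∨ (Q ∧ P)) ∨ R)
≡ ¬¬¬((¬P ∧ (Q ∨ P)) ∨ (R ∧ P) ∨ (Q ∧ P)) ∧ ¬R   [De Morgan]
≡ ¬((¬P ∧ (Q ∨ P)) ∨ (R ∧ P) ∨ (Q ∧ P)) ∧ ¬R   [double negation]
≡ ¬(¬P ∧ (Q ∨ P)) ∧ ¬(R ∧ P) ∧ ¬(Q ∧ P) ∧ ¬R   [De Morgan]
≡ (¬¬P ∨ ¬(Q ∨ P)) ∧ ¬(R ∧ P) ∧ ¬(Q ∧ P) ∧ ¬R   [De Morgan]
≡ (P ∨ ¬(Q ∨ P)) ∧ ¬(R ∧ P) ∧ ¬(Q ∧ P) ∧ ¬R   [double negation]
≡ (P ∨ (¬Q ∧ ¬P)) ∧ ¬(R ∧ P) ∧ ¬(Q ∧ P) ∧ ¬R   [De Morgan]
≡ (P ∨ (¬Q ∧ ¬P)) ∧ (¬R ∨ ¬P) ∧ ¬(Q ∧ P) ∧ ¬R   [De Morgan]
≡ (P ∨ (¬Q ∧ ¬P)) ∧ (¬R ∨ ¬P) ∧ (¬Q ∨ ¬P) ∧ ¬R   [De Morgan]
≡ (P ∨ ¬Q) ∧ (P ∨ ¬P) ∧ (¬R ∨ ¬P) ∧ (¬Q ∨ ¬P) ∧ ¬R   [distribute ∨ over ∧]
≡ (P ∨ ¬Q) ∧ (¬Q ∨ ¬P) ∧ ¬R   [simplify]

(P ∨ ¬Q) ∧ (¬Q ∨ ¬P) ∧ ¬R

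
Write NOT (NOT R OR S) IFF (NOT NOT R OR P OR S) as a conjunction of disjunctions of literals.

(NOT P OR R) AND NOT S

NOT (NOT R OR S) IFF (NOT NOT R OR P OR S)
≡ (NOT (NOT R OR S) IMPLIES (NOT NOT R OR P OR S)) AND ((NOT NOT R OR P OR S) IMPLIES NOT (NOT R OR S))   (eliminate IFF)
≡ (NOT NOT (NOT R OR S) OR NOT NOT R OR P OR S) AND ((NOT NOT R OR P OR S) IMPLIES NOT (NOT R OR S))   (eliminate IMPLIES)
≡ (NOT NOT (NOT R OR S) OR NOT NOT R OR P OR S) AND (NOT (NOT NOT R OR P OR S) OR NOT (NOT R OR S))   (eliminate IMPLIES)
≡ (NOT R OR S OR NOT NOT R OR P OR S) AND (NOT (NOT NOT R OR P OR S) OR NOT (NOT R OR S))   (double negation)
≡ (NOT R OR S OR R OR P OR S) AND (NOT (NOT NOT R OR P OR S) OR NOT (NOT R OR S))   (double negation)
≡ (NOT R OR S OR R OR P OR S) AND ((NOT NOT NOT R AND NOT P AND NOT S) OR NOT (NOT R OR S))   (De Morgan)
≡ (NOT R OR S OR R OR P OR S) AND ((NOT R AND NOT P AND NOT S) OR NOT (NOT R OR S))   (double negation)
≡ (NOT R OR S OR R OR P OR S) AND ((NOT R AND NOT P AND NOT S) OR (NOT NOT R AND NOT S))   (De Morgan)
≡ (NOT R OR S OR R OR P OR S) AND ((NOT R AND NOT P AND NOT S) OR (R AND NOT S))   (double negation)
≡ (NOT R OR S OR R OR P OR S) AND (NOT R OR R) AND (NOT R OR NOT S) AND (NOT P OR R) AND (NOT P OR NOT S) AND (NOT S OR R) AND (NOT S OR NOT S)   (distribute OR over AND)
≡ (NOT P OR R) AND NOT S   (simplify)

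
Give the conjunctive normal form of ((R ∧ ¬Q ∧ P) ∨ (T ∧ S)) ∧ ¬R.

(R ∨ T) ∧ (R ∨ S) ∧ (¬Q ∨ T) ∧ (¬Q ∨ S) ∧ (P ∨ T) ∧ (P ∨ S) ∧ ¬R

((R ∧ ¬Q ∧ P) ∨ (T ∧ S)) ∧ ¬R
≡ (R ∨ T) ∧ (R ∨ S) ∧ (¬Q ∨ T) ∧ (¬Q ∨ S) ∧ (P ∨ T) ∧ (P ∨ S) ∧ ¬R   (distribute ∨ over ∧)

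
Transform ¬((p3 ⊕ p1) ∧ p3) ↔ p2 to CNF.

¬((p3 ⊕ p1) ∧ p3) ↔ p2
≡ (¬((p3 ⊕ p1) ∧ p3) → p2) ∧ (p2 → ¬((p3 ⊕ p1) ∧ p3))   [eliminate ↔]
≡ (¬¬((p3 ⊕ p1) ∧ p3) ∨ p2) ∧ (p2 → ¬((p3 ⊕ p1) ∧ p3))   [eliminate →]
≡ (¬¬((p3 ∨ p1) ∧ ¬(p3 ∧ p1) ∧ p3) ∨ p2) ∧ (p2 → ¬((p3 ⊕ p1) ∧ p3))   [expand ⊕]
≡ (¬¬((p3 ∨ p1) ∧ ¬(p3 ∧ p1) ∧ p3) ∨ p2) ∧ (¬p2 ∨ ¬((p3 ⊕ p1) ∧ p3))   [eliminate →]
≡ (¬¬((p3 ∨ p1) ∧ ¬(p3 ∧ p1) ∧ p3) ∨ p2) ∧ (¬p2 ∨ ¬((p3 ∨ p1) ∧ ¬(p3 ∧ p1) ∧ p3))   [expand ⊕]
≡ (((p3 ∨ p1) ∧ ¬(p3 ∧ p1) ∧ p3) ∨ p2) ∧ (¬p2 ∨ ¬((p3 ∨ p1) ∧ ¬(p3 ∧ p1) ∧ p3))   [double negation]
≡ (((p3 ∨ p1) ∧ (¬p3 ∨ ¬p1) ∧ p3) ∨ p2) ∧ (¬p2 ∨ ¬((p3 ∨ p1) ∧ ¬(p3 ∧ p1) ∧ p3))   [De Morgan]
≡ (((p3 ∨ p1) ∧ (¬p3 ∨ ¬p1) ∧ p3) ∨ p2) ∧ (¬p2 ∨ ¬(p3 ∨ p1) ∨ ¬¬(p3 ∧ p1) ∨ ¬p3)   [De Morgan]
≡ (((p3 ∨ p1) ∧ (¬p3 ∨ ¬p1) ∧ p3) ∨ p2) ∧ (¬p2 ∨ (¬p3 ∧ ¬p1) ∨ ¬¬(p3 ∧ p1) ∨ ¬p3)   [De Morgan]
≡ (((p3 ∨ p1) ∧ (¬p3 ∨ ¬p1) ∧ p3) ∨ p2) ∧ (¬p2 ∨ (¬p3 ∧ ¬p1) ∨ (p3 ∧ p1) ∨ ¬p3)   [double negation]
≡ (p3 ∨ p1 ∨ p2) ∧ (¬p3 ∨ ¬p1 ∨ p2) ∧ (p3 ∨ p2) ∧ (¬p2 ∨ ¬p3 ∨ p3 ∨ ¬p3) ∧ (¬p2 ∨ ¬p3 ∨ p1 ∨ ¬p3) ∧ (¬p2 ∨ ¬p1 ∨ p3 ∨ ¬p3) ∧ (¬p2 ∨ ¬p1 ∨ p1 ∨ ¬p3)   [distribute ∨ over ∧]
≡ (¬p3 ∨ ¬p1 ∨ p2) ∧ (p3 ∨ p2) ∧ (¬p2 ∨ ¬p3 ∨ p1)   [simplify]

(¬p3 ∨ ¬p1 ∨ p2) ∧ (p3 ∨ p2) ∧ (¬p2 ∨ ¬p3 ∨ p1)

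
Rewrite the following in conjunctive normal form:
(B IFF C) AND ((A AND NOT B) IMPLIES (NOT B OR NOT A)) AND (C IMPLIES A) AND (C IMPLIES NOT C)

(B IFF C) AND ((A AND NOT B) IMPLIES (NOT B OR NOT A)) AND (C IMPLIES A) AND (C IMPLIES NOT C)
⇔ (B IMPLIES C) AND (C IMPLIES B) AND ((A AND NOT B) IMPLIES (NOT B OR NOT A)) AND (C IMPLIES A) AND (C IMPLIES NOT C)   — eliminate IFF
⇔ (NOT B OR C) AND (C IMPLIES B) AND ((A AND NOT B) IMPLIES (NOT B OR NOT A)) AND (C IMPLIES A) AND (C IMPLIES NOT C)   — eliminate IMPLIES
⇔ (NOT B OR C) AND (NOT C OR B) AND ((A AND NOT B) IMPLIES (NOT B OR NOT A)) AND (C IMPLIES A) AND (C IMPLIES NOT C)   — eliminate IMPLIES
⇔ (NOT B OR C) AND (NOT C OR B) AND (NOT (A AND NOT B) OR NOT B OR NOT A) AND (C IMPLIES A) AND (C IMPLIES NOT C)   — eliminate IMPLIES
⇔ (NOT B OR C) AND (NOT C OR B) AND (NOT (A AND NOT B) OR NOT B OR NOT A) AND (NOT C OR A) AND (C IMPLIES NOT C)   — eliminate IMPLIES
⇔ (NOT B OR C) AND (NOT C OR B) AND (NOT (A AND NOT B) OR NOT B OR NOT A) AND (NOT C OR A) AND (NOT C OR NOT C)   — eliminate IMPLIES
⇔ (NOT B OR C) AND (NOT C OR B) AND (NOT A OR NOT NOT B OR NOT B OR NOT A) AND (NOT C OR A) AND (NOT C OR NOT C)   — De Morgan
⇔ (NOT B OR C) AND (NOT C OR B) AND (NOT A OR B OR NOT B OR NOT A) AND (NOT C OR A) AND (NOT C OR NOT C)   — double negation
⇔ (NOT B OR C) AND NOT C   — simplify

(NOT B OR C) AND NOT C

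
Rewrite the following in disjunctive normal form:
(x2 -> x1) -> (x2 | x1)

(x2 -> x1) -> (x2 | x1)
= ~(x2 -> x1) | x2 | x1
= ~(~x2 | x1) | x2 | x1
= (~~x2 & ~x1) | x2 | x1
= (x2 & ~x1) | x2 | x1
= x2 | x1

x2 | x1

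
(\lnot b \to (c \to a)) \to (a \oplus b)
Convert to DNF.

(\lnot b \land c \land \lnot a) \lor (a \land \lnot b) \lor (\lnot a \land b)

(\lnot b \to (c \to a)) \to (a \oplus b)
⇔ \lnot (\lnot b \to (c \to a)) \lor (a \oplus b)
⇔ \lnot (\lnot \lnot b \lor (c \to a)) \lor (a \oplus b)
⇔ \lnot (\lnot \lnot b \lor \lnot c \lor a) \lor (a \oplus b)
⇔ \lnot (\lnot \lnot b \lor \lnot c \lor a) \lor (a \land \lnot b) \lor (\lnot a \land b)
⇔ (\lnot \lnot \lnot b \land \lnot \lnot c \land \lnot a) \lor (a \land \lnot b) \lor (\lnot a \land b)
⇔ (\lnot b \land \lnot \lnot c \land \lnot a) \lor (a \land \lnot b) \lor (\lnot a \land b)
⇔ (\lnot b \land c \land \lnot a) \lor (a \land \lnot b) \lor (\lnot a \land b)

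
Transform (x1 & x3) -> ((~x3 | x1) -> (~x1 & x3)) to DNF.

(x1 & x3) -> ((~x3 | x1) -> (~x1 & x3))
⇔ ~(x1 & x3) | ((~x3 | x1) -> (~x1 & x3))   — eliminate ->
⇔ ~(x1 & x3) | ~(~x3 | x1) | (~x1 & x3)   — eliminate ->
⇔ ~x1 | ~x3 | ~(~x3 | x1) | (~x1 & x3)   — De Morgan
⇔ ~x1 | ~x3 | (~~x3 & ~x1) | (~x1 & x3)   — De Morgan
⇔ ~x1 | ~x3 | (x3 & ~x1) | (~x1 & x3)   — double negation
⇔ ~x1 | ~x3   — simplify

~x1 | ~x3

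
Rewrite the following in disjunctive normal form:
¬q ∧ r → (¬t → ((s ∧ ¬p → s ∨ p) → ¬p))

q ∨ ¬r ∨ t ∨ ¬p

¬q ∧ r → (¬t → ((s ∧ ¬p → s ∨ p) → ¬p))
= ¬(¬q ∧ r) ∨ (¬t → ((s ∧ ¬p → s ∨ p) → ¬p))   [eliminate →]
= ¬(¬q ∧ r) ∨ ¬¬t ∨ ((s ∧ ¬p → s ∨ p) → ¬p)   [eliminate →]
= ¬(¬q ∧ r) ∨ ¬¬t ∨ ¬(s ∧ ¬p → s ∨ p) ∨ ¬p   [eliminate →]
= ¬(¬q ∧ r) ∨ ¬¬t ∨ ¬(¬(s ∧ ¬p) ∨ s ∨ p) ∨ ¬p   [eliminate →]
= ¬¬q ∨ ¬r ∨ ¬¬t ∨ ¬(¬(s ∧ ¬p) ∨ s ∨ p) ∨ ¬p   [De Morgan]
= q ∨ ¬r ∨ ¬¬t ∨ ¬(¬(s ∧ ¬p) ∨ s ∨ p) ∨ ¬p   [double negation]
= q ∨ ¬r ∨ t ∨ ¬(¬(s ∧ ¬p) ∨ s ∨ p) ∨ ¬p   [double negation]
= q ∨ ¬r ∨ t ∨ ¬¬(s ∧ ¬p) ∧ ¬s ∧ ¬p ∨ ¬p   [De Morgan]
= q ∨ ¬r ∨ t ∨ s ∧ ¬p ∧ ¬s ∧ ¬p ∨ ¬p   [double negation]
= q ∨ ¬r ∨ t ∨ ¬p   [simplify]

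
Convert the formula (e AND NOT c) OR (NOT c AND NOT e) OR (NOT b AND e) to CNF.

(e OR NOT c) AND (NOT c OR NOT b)

(e AND NOT c) OR (NOT c AND NOT e) OR (NOT b AND e)
≡ (e OR NOT c OR NOT b) AND (e OR NOT c OR e) AND (e OR NOT e OR NOT b) AND (e OR NOT e OR e) AND (NOT c OR NOT c OR NOT b) AND (NOT c OR NOT c OR e) AND (NOT c OR NOT e OR NOT b) AND (NOT c OR NOT e OR e)   [distribute OR over AND]
≡ (e OR NOT c) AND (NOT c OR NOT b)   [simplify]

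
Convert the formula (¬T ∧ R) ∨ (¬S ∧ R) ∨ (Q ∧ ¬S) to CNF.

(¬T ∧ R) ∨ (¬S ∧ R) ∨ (Q ∧ ¬S)
≡ (¬T ∨ ¬S ∨ Q) ∧ (¬T ∨ ¬S ∨ ¬S) ∧ (¬T ∨ R ∨ Q) ∧ (¬T ∨ R ∨ ¬S) ∧ (R ∨ ¬S ∨ Q) ∧ (R ∨ ¬S ∨ ¬S) ∧ (R ∨ R ∨ Q) ∧ (R ∨ R ∨ ¬S)   — distribute ∨ over ∧
≡ (¬T ∨ ¬S) ∧ (R ∨ ¬S) ∧ (R ∨ Q)   — simplify

(¬T ∨ ¬S) ∧ (R ∨ ¬S) ∧ (R ∨ Q)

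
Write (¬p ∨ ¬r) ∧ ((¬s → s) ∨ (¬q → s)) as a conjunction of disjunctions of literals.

(¬p ∨ ¬r) ∧ (s ∨ q)

(¬p ∨ ¬r) ∧ ((¬s → s) ∨ (¬q → s))
= (¬p ∨ ¬r) ∧ (¬¬s ∨ s ∨ (¬q → s))   (eliminate →)
= (¬p ∨ ¬r) ∧ (¬¬s ∨ s ∨ ¬¬q ∨ s)   (eliminate →)
= (¬p ∨ ¬r) ∧ (s ∨ s ∨ ¬¬q ∨ s)   (double negation)
= (¬p ∨ ¬r) ∧ (s ∨ s ∨ q ∨ s)   (double negation)
= (¬p ∨ ¬r) ∧ (s ∨ q)   (simplify)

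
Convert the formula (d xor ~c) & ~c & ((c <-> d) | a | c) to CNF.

(~d | c) & ~c

(d xor ~c) & ~c & ((c <-> d) | a | c)
= (d | ~c) & ~(d & ~c) & ~c & ((c <-> d) | a | c)   [expand xor]
= (d | ~c) & ~(d & ~c) & ~c & (((c -> d) & (d -> c)) | a | c)   [eliminate <->]
= (d | ~c) & ~(d & ~c) & ~c & (((~c | d) & (d -> c)) | a | c)   [eliminate ->]
= (d | ~c) & ~(d & ~c) & ~c & (((~c | d) & (~d | c)) | a | c)   [eliminate ->]
= (d | ~c) & (~d | ~~c) & ~c & (((~c | d) & (~d | c)) | a | c)   [De Morgan]
= (d | ~c) & (~d | c) & ~c & (((~c | d) & (~d | c)) | a | c)   [double negation]
= (d | ~c) & (~d | c) & ~c & (~c | d | a | c) & (~d | c | a | c)   [distribute | over &]
= (~d | c) & ~c   [simplify]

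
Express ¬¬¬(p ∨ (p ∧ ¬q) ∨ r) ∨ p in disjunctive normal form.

(¬p ∧ ¬r) ∨ p

¬¬¬(p ∨ (p ∧ ¬q) ∨ r) ∨ p
⇔ ¬(p ∨ (p ∧ ¬q) ∨ r) ∨ p   — double negation
⇔ (¬p ∧ ¬(p ∧ ¬q) ∧ ¬r) ∨ p   — De Morgan
⇔ (¬p ∧ (¬p ∨ ¬¬q) ∧ ¬r) ∨ p   — De Morgan
⇔ (¬p ∧ (¬p ∨ q) ∧ ¬r) ∨ p   — double negation
⇔ (¬p ∧ ¬p ∧ ¬r) ∨ (¬p ∧ q ∧ ¬r) ∨ p   — distribute ∧ over ∨
⇔ (¬p ∧ ¬r) ∨ p   — simplify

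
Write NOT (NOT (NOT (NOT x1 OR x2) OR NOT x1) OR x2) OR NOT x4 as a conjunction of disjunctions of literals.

NOT (NOT (NOT (NOT x1 OR x2) OR NOT x1) OR x2) OR NOT x4
= (NOT NOT (NOT (NOT x1 OR x2) OR NOT x1) AND NOT x2) OR NOT x4   [De Morgan]
= ((NOT (NOT x1 OR x2) OR NOT x1) AND NOT x2) OR NOT x4   [double negation]
= (((NOT NOT x1 AND NOT x2) OR NOT x1) AND NOT x2) OR NOT x4   [De Morgan]
= (((x1 AND NOT x2) OR NOT x1) AND NOT x2) OR NOT x4   [double negation]
= (x1 OR NOT x1 OR NOT x4) AND (NOT x2 OR NOT x1 OR NOT x4) AND (NOT x2 OR NOT x4)   [distribute OR over AND]
= NOT x2 OR NOT x4   [simplify]

NOT x2 OR NOT x4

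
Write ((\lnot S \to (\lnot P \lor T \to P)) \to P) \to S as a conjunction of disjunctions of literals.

(S \lor P) \land (\lnot P \lor S)

((\lnot S \to (\lnot P \lor T \to P)) \to P) \to S
= \lnot ((\lnot S \to (\lnot P \lor T \to P)) \to P) \lor S
= \lnot (\lnot (\lnot S \to (\lnot P \lor T \to P)) \lor P) \lor S
= \lnot (\lnot (\lnot \lnot S \lor (\lnot P \lor T \to P)) \lor P) \lor S
= \lnot (\lnot (\lnot \lnot S \lor \lnot (\lnot P \lor T) \lor P) \lor P) \lor S
= \lnot \lnot (\lnot \lnot S \lor \lnot (\lnot P \lor T) \lor P) \land \lnot P \lor S
= (\lnot \lnot S \lor \lnot (\lnot P \lor T) \lor P) \land \lnot P \lor S
= (S \lor \lnot (\lnot P \lor T) \lor P) \land \lnot P \lor S
= (S \lor \lnot \lnot P \land \lnot T \lor P) \land \lnot P \lor S
= (S \lor P \land \lnot T \lor P) \land \lnot P \lor S
= (S \lor P \lor P \lor S) \land (S \lor \lnot T \lor P \lor S) \land (\lnot P \lor S)
= (S \lor P) \land (\lnot P \lor S)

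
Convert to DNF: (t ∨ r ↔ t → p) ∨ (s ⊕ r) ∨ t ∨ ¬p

(t ∨ r ↔ t → p) ∨ (s ⊕ r) ∨ t ∨ ¬p
= (t ∨ r → (t → p)) ∧ ((t → p) → t ∨ r) ∨ (s ⊕ r) ∨ t ∨ ¬p   (eliminate ↔)
= (¬(t ∨ r) ∨ (t → p)) ∧ ((t → p) → t ∨ r) ∨ (s ⊕ r) ∨ t ∨ ¬p   (eliminate →)
= (¬(t ∨ r) ∨ ¬t ∨ p) ∧ ((t → p) → t ∨ r) ∨ (s ⊕ r) ∨ t ∨ ¬p   (eliminate →)
= (¬(t ∨ r) ∨ ¬t ∨ p) ∧ (¬(t → p) ∨ t ∨ r) ∨ (s ⊕ r) ∨ t ∨ ¬p   (eliminate →)
= (¬(t ∨ r) ∨ ¬t ∨ p) ∧ (¬(¬t ∨ p) ∨ t ∨ r) ∨ (s ⊕ r) ∨ t ∨ ¬p   (eliminate →)
= (¬(t ∨ r) ∨ ¬t ∨ p) ∧ (¬(¬t ∨ p) ∨ t ∨ r) ∨ s ∧ ¬r ∨ ¬s ∧ r ∨ t ∨ ¬p   (expand ⊕)
= (¬t ∧ ¬r ∨ ¬t ∨ p) ∧ (¬(¬t ∨ p) ∨ t ∨ r) ∨ s ∧ ¬r ∨ ¬s ∧ r ∨ t ∨ ¬p   (De Morgan)
= (¬t ∧ ¬r ∨ ¬t ∨ p) ∧ (¬¬t ∧ ¬p ∨ t ∨ r) ∨ s ∧ ¬r ∨ ¬s ∧ r ∨ t ∨ ¬p   (De Morgan)
= (¬t ∧ ¬r ∨ ¬t ∨ p) ∧ (t ∧ ¬p ∨ t ∨ r) ∨ s ∧ ¬r ∨ ¬s ∧ r ∨ t ∨ ¬p   (double negation)
= ¬t ∧ ¬r ∧ t ∧ ¬p ∨ ¬t ∧ ¬r ∧ t ∨ ¬t ∧ ¬r ∧ r ∨ ¬t ∧ t ∧ ¬p ∨ ¬t ∧ t ∨ ¬t ∧ r ∨ p ∧ t ∧ ¬p ∨ p ∧ t ∨ p ∧ r ∨ s ∧ ¬r ∨ ¬s ∧ r ∨ t ∨ ¬p   (distribute ∧ over ∨)
= ¬t ∧ r ∨ p ∧ r ∨ s ∧ ¬r ∨ ¬s ∧ r ∨ t ∨ ¬p   (simplify)

¬t ∧ r ∨ p ∧ r ∨ s ∧ ¬r ∨ ¬s ∧ r ∨ t ∨ ¬p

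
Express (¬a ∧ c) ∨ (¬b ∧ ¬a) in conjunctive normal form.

¬a ∧ (c ∨ ¬b)

(¬a ∧ c) ∨ (¬b ∧ ¬a)
≡ (¬a ∨ ¬b) ∧ (¬a ∨ ¬a) ∧ (c ∨ ¬b) ∧ (c ∨ ¬a)   — distribute ∨ over ∧
≡ ¬a ∧ (c ∨ ¬b)   — simplify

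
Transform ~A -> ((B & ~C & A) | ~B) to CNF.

A | ~B

~A -> ((B & ~C & A) | ~B)
⇔ ~~A | (B & ~C & A) | ~B   [eliminate ->]
⇔ A | (B & ~C & A) | ~B   [double negation]
⇔ (A | B | ~B) & (A | ~C | ~B) & (A | A | ~B)   [distribute | over &]
⇔ A | ~B   [simplify]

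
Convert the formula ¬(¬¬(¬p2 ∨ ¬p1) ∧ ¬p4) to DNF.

¬(¬¬(¬p2 ∨ ¬p1) ∧ ¬p4)
≡ ¬¬¬(¬p2 ∨ ¬p1) ∨ ¬¬p4   [De Morgan]
≡ ¬(¬p2 ∨ ¬p1) ∨ ¬¬p4   [double negation]
≡ (¬¬p2 ∧ ¬¬p1) ∨ ¬¬p4   [De Morgan]
≡ (p2 ∧ ¬¬p1) ∨ ¬¬p4   [double negation]
≡ (p2 ∧ p1) ∨ ¬¬p4   [double negation]
≡ (p2 ∧ p1) ∨ p4   [double negation]

(p2 ∧ p1) ∨ p4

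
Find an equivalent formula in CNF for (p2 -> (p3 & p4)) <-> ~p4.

(p2 | ~p4) & (~p3 | ~p4) & (p4 | ~p2)

(p2 -> (p3 & p4)) <-> ~p4
= ((p2 -> (p3 & p4)) -> ~p4) & (~p4 -> (p2 -> (p3 & p4)))   (eliminate <->)
= (~(p2 -> (p3 & p4)) | ~p4) & (~p4 -> (p2 -> (p3 & p4)))   (eliminate ->)
= (~(~p2 | (p3 & p4)) | ~p4) & (~p4 -> (p2 -> (p3 & p4)))   (eliminate ->)
= (~(~p2 | (p3 & p4)) | ~p4) & (~~p4 | (p2 -> (p3 & p4)))   (eliminate ->)
= (~(~p2 | (p3 & p4)) | ~p4) & (~~p4 | ~p2 | (p3 & p4))   (eliminate ->)
= ((~~p2 & ~(p3 & p4)) | ~p4) & (~~p4 | ~p2 | (p3 & p4))   (De Morgan)
= ((p2 & ~(p3 & p4)) | ~p4) & (~~p4 | ~p2 | (p3 & p4))   (double negation)
= ((p2 & (~p3 | ~p4)) | ~p4) & (~~p4 | ~p2 | (p3 & p4))   (De Morgan)
= ((p2 & (~p3 | ~p4)) | ~p4) & (p4 | ~p2 | (p3 & p4))   (double negation)
= (p2 | ~p4) & (~p3 | ~p4 | ~p4) & (p4 | ~p2 | p3) & (p4 | ~p2 | p4)   (distribute | over &)
= (p2 | ~p4) & (~p3 | ~p4) & (p4 | ~p2)   (simplify)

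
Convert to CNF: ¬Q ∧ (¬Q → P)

¬Q ∧ (¬Q → P)
≡ ¬Q ∧ (¬¬Q ∨ P)   (eliminate →)
≡ ¬Q ∧ (Q ∨ P)   (double negation)

¬Q ∧ (Q ∨ P)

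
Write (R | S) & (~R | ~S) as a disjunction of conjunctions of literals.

(R & ~S) | (S & ~R)

(R | S) & (~R | ~S)
⇔ (R & ~R) | (R & ~S) | (S & ~R) | (S & ~S)   [distribute & over |]
⇔ (R & ~S) | (S & ~R)   [simplify]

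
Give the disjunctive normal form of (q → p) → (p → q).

¬p ∨ q

(q → p) → (p → q)
≡ ¬(q → p) ∨ (p → q)   [eliminate →]
≡ ¬(¬q ∨ p) ∨ (p → q)   [eliminate →]
≡ ¬(¬q ∨ p) ∨ ¬p ∨ q   [eliminate →]
≡ (¬¬q ∧ ¬p) ∨ ¬p ∨ q   [De Morgan]
≡ (q ∧ ¬p) ∨ ¬p ∨ q   [double negation]
≡ ¬p ∨ q   [simplify]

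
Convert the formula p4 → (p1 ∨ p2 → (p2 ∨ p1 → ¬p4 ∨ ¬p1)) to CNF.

¬p4 ∨ ¬p1

p4 → (p1 ∨ p2 → (p2 ∨ p1 → ¬p4 ∨ ¬p1))
= ¬p4 ∨ (p1 ∨ p2 → (p2 ∨ p1 → ¬p4 ∨ ¬p1))
= ¬p4 ∨ ¬(p1 ∨ p2) ∨ (p2 ∨ p1 → ¬p4 ∨ ¬p1)
= ¬p4 ∨ ¬(p1 ∨ p2) ∨ ¬(p2 ∨ p1) ∨ ¬p4 ∨ ¬p1
= ¬p4 ∨ ¬p1 ∧ ¬p2 ∨ ¬(p2 ∨ p1) ∨ ¬p4 ∨ ¬p1
= ¬p4 ∨ ¬p1 ∧ ¬p2 ∨ ¬p2 ∧ ¬p1 ∨ ¬p4 ∨ ¬p1
= (¬p4 ∨ ¬p1 ∨ ¬p2 ∨ ¬p4 ∨ ¬p1) ∧ (¬p4 ∨ ¬p1 ∨ ¬p1 ∨ ¬p4 ∨ ¬p1) ∧ (¬p4 ∨ ¬p2 ∨ ¬p2 ∨ ¬p4 ∨ ¬p1) ∧ (¬p4 ∨ ¬p2 ∨ ¬p1 ∨ ¬p4 ∨ ¬p1)
= ¬p4 ∨ ¬p1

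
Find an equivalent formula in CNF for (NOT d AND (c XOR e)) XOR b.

(NOT d AND (c XOR e)) XOR b
≡ ((NOT d AND (c XOR e)) OR b) AND NOT (NOT d AND (c XOR e) AND b)   [expand XOR]
≡ ((NOT d AND (c OR e) AND NOT (c AND e)) OR b) AND NOT (NOT d AND (c XOR e) AND b)   [expand XOR]
≡ ((NOT d AND (c OR e) AND NOT (c AND e)) OR b) AND NOT (NOT d AND (c OR e) AND NOT (c AND e) AND b)   [expand XOR]
≡ ((NOT d AND (c OR e) AND (NOT c OR NOT e)) OR b) AND NOT (NOT d AND (c OR e) AND NOT (c AND e) AND b)   [De Morgan]
≡ ((NOT d AND (c OR e) AND (NOT c OR NOT e)) OR b) AND (NOT NOT d OR NOT (c OR e) OR NOT NOT (c AND e) OR NOT b)   [De Morgan]
≡ ((NOT d AND (c OR e) AND (NOT c OR NOT e)) OR b) AND (d OR NOT (c OR e) OR NOT NOT (c AND e) OR NOT b)   [double negation]
≡ ((NOT d AND (c OR e) AND (NOT c OR NOT e)) OR b) AND (d OR (NOT c AND NOT e) OR NOT NOT (c AND e) OR NOT b)   [De Morgan]
≡ ((NOT d AND (c OR e) AND (NOT c OR NOT e)) OR b) AND (d OR (NOT c AND NOT e) OR (c AND e) OR NOT b)   [double negation]
≡ (NOT d OR b) AND (c OR e OR b) AND (NOT c OR NOT e OR b) AND (d OR NOT c OR c OR NOT b) AND (d OR NOT c OR e OR NOT b) AND (d OR NOT e OR c OR NOT b) AND (d OR NOT e OR e OR NOT b)   [distribute OR over AND]
≡ (NOT d OR b) AND (c OR e OR b) AND (NOT c OR NOT e OR b) AND (d OR NOT c OR e OR NOT b) AND (d OR NOT e OR c OR NOT b)   [simplify]

(NOT d OR b) AND (c OR e OR b) AND (NOT c OR NOT e OR b) AND (d OR NOT c OR e OR NOT b) AND (d OR NOT e OR c OR NOT b)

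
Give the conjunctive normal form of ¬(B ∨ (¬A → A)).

¬(B ∨ (¬A → A))
⇔ ¬(B ∨ ¬¬A ∨ A)   [eliminate →]
⇔ ¬B ∧ ¬¬¬A ∧ ¬A   [De Morgan]
⇔ ¬B ∧ ¬A ∧ ¬A   [double negation]
⇔ ¬B ∧ ¬A   [simplify]

¬B ∧ ¬A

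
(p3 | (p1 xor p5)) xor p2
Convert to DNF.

(p3 & ~p2) | (p1 & ~p5 & ~p2) | (~p1 & p5 & ~p2) | (~p3 & ~p1 & ~p5 & p2) | (~p3 & p5 & p1 & p2)

(p3 | (p1 xor p5)) xor p2
= ((p3 | (p1 xor p5)) & ~p2) | (~(p3 | (p1 xor p5)) & p2)   — expand xor
= ((p3 | (p1 & ~p5) | (~p1 & p5)) & ~p2) | (~(p3 | (p1 xor p5)) & p2)   — expand xor
= ((p3 | (p1 & ~p5) | (~p1 & p5)) & ~p2) | (~(p3 | (p1 & ~p5) | (~p1 & p5)) & p2)   — expand xor
= ((p3 | (p1 & ~p5) | (~p1 & p5)) & ~p2) | (~p3 & ~(p1 & ~p5) & ~(~p1 & p5) & p2)   — De Morgan
= ((p3 | (p1 & ~p5) | (~p1 & p5)) & ~p2) | (~p3 & (~p1 | ~~p5) & ~(~p1 & p5) & p2)   — De Morgan
= ((p3 | (p1 & ~p5) | (~p1 & p5)) & ~p2) | (~p3 & (~p1 | p5) & ~(~p1 & p5) & p2)   — double negation
= ((p3 | (p1 & ~p5) | (~p1 & p5)) & ~p2) | (~p3 & (~p1 | p5) & (~~p1 | ~p5) & p2)   — De Morgan
= ((p3 | (p1 & ~p5) | (~p1 & p5)) & ~p2) | (~p3 & (~p1 | p5) & (p1 | ~p5) & p2)   — double negation
= (p3 & ~p2) | (p1 & ~p5 & ~p2) | (~p1 & p5 & ~p2) | (~p3 & ~p1 & p1 & p2) | (~p3 & ~p1 & ~p5 & p2) | (~p3 & p5 & p1 & p2) | (~p3 & p5 & ~p5 & p2)   — distribute & over |
= (p3 & ~p2) | (p1 & ~p5 & ~p2) | (~p1 & p5 & ~p2) | (~p3 & ~p1 & ~p5 & p2) | (~p3 & p5 & p1 & p2)   — simplify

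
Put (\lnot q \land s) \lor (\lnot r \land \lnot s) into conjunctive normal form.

(\lnot q \land s) \lor (\lnot r \land \lnot s)
⇔ (\lnot q \lor \lnot r) \land (\lnot q \lor \lnot s) \land (s \lor \lnot r) \land (s \lor \lnot s)   — distribute \lor over \land
⇔ (\lnot q \lor \lnot r) \land (\lnot q \lor \lnot s) \land (s \lor \lnot r)   — simplify

(\lnot q \lor \lnot r) \land (\lnot q \lor \lnot s) \land (s \lor \lnot r)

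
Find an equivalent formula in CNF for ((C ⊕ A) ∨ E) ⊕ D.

((C ⊕ A) ∨ E) ⊕ D
= ((C ⊕ A) ∨ E ∨ D) ∧ ¬(((C ⊕ A) ∨ E) ∧ D)   (expand ⊕)
= ((C ∨ A) ∧ ¬(C ∧ A) ∨ E ∨ D) ∧ ¬(((C ⊕ A) ∨ E) ∧ D)   (expand ⊕)
= ((C ∨ A) ∧ ¬(C ∧ A) ∨ E ∨ D) ∧ ¬(((C ∨ A) ∧ ¬(C ∧ A) ∨ E) ∧ D)   (expand ⊕)
= ((C ∨ A) ∧ (¬C ∨ ¬A) ∨ E ∨ D) ∧ ¬(((C ∨ A) ∧ ¬(C ∧ A) ∨ E) ∧ D)   (De Morgan)
= ((C ∨ A) ∧ (¬C ∨ ¬A) ∨ E ∨ D) ∧ (¬((C ∨ A) ∧ ¬(C ∧ A) ∨ E) ∨ ¬D)   (De Morgan)
= ((C ∨ A) ∧ (¬C ∨ ¬A) ∨ E ∨ D) ∧ (¬((C ∨ A) ∧ ¬(C ∧ A)) ∧ ¬E ∨ ¬D)   (De Morgan)
= ((C ∨ A) ∧ (¬C ∨ ¬A) ∨ E ∨ D) ∧ ((¬(C ∨ A) ∨ ¬¬(C ∧ A)) ∧ ¬E ∨ ¬D)   (De Morgan)
= ((C ∨ A) ∧ (¬C ∨ ¬A) ∨ E ∨ D) ∧ ((¬C ∧ ¬A ∨ ¬¬(C ∧ A)) ∧ ¬E ∨ ¬D)   (De Morgan)
= ((C ∨ A) ∧ (¬C ∨ ¬A) ∨ E ∨ D) ∧ ((¬C ∧ ¬A ∨ C ∧ A) ∧ ¬E ∨ ¬D)   (double negation)
= (C ∨ A ∨ E ∨ D) ∧ (¬C ∨ ¬A ∨ E ∨ D) ∧ (¬C ∨ C ∨ ¬D) ∧ (¬C ∨ A ∨ ¬D) ∧ (¬A ∨ C ∨ ¬D) ∧ (¬A ∨ A ∨ ¬D) ∧ (¬E ∨ ¬D)   (distribute ∨ over ∧)
= (C ∨ A ∨ E ∨ D) ∧ (¬C ∨ ¬A ∨ E ∨ D) ∧ (¬C ∨ A ∨ ¬D) ∧ (¬A ∨ C ∨ ¬D) ∧ (¬E ∨ ¬D)   (simplify)

(C ∨ A ∨ E ∨ D) ∧ (¬C ∨ ¬A ∨ E ∨ D) ∧ (¬C ∨ A ∨ ¬D) ∧ (¬A ∨ C ∨ ¬D) ∧ (¬E ∨ ¬D)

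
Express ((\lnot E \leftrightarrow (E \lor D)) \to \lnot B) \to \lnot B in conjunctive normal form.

((\lnot E \leftrightarrow (E \lor D)) \to \lnot B) \to \lnot B
⇔ \lnot ((\lnot E \leftrightarrow (E \lor D)) \to \lnot B) \lor \lnot B   [eliminate \to]
⇔ \lnot (\lnot (\lnot E \leftrightarrow (E \lor D)) \lor \lnot B) \lor \lnot B   [eliminate \to]
⇔ \lnot (\lnot ((\lnot E \to (E \lor D)) \land ((E \lor D) \to \lnot E)) \lor \lnot B) \lor \lnot B   [eliminate \leftrightarrow]
⇔ \lnot (\lnot ((\lnot \lnot E \lor E \lor D) \land ((E \lor D) \to \lnot E)) \lor \lnot B) \lor \lnot B   [eliminate \to]
⇔ \lnot (\lnot ((\lnot \lnot E \lor E \lor D) \land (\lnot (E \lor D) \lor \lnot E)) \lor \lnot B) \lor \lnot B   [eliminate \to]
⇔ (\lnot \lnot ((\lnot \lnot E \lor E \lor D) \land (\lnot (E \lor D) \lor \lnot E)) \land \lnot \lnot B) \lor \lnot B   [De Morgan]
⇔ ((\lnot \lnot E \lor E \lor D) \land (\lnot (E \lor D) \lor \lnot E) \land \lnot \lnot B) \lor \lnot B   [double negation]
⇔ ((E \lor E \lor D) \land (\lnot (E \lor D) \lor \lnot E) \land \lnot \lnot B) \lor \lnot B   [double negation]
⇔ ((E \lor E \lor D) \land ((\lnot E \land \lnot D) \lor \lnot E) \land \lnot \lnot B) \lor \lnot B   [De Morgan]
⇔ ((E \lor E \lor D) \land ((\lnot E \land \lnot D) \lor \lnot E) \land B) \lor \lnot B   [double negation]
⇔ (E \lor E \lor D \lor \lnot B) \land (\lnot E \lor \lnot E \lor \lnot B) \land (\lnot D \lor \lnot E \lor \lnot B) \land (B \lor \lnot B)   [distribute \lor over \land]
⇔ (E \lor D \lor \lnot B) \land (\lnot E \lor \lnot B)   [simplify]

(E \lor D \lor \lnot B) \land (\lnot E \lor \lnot B)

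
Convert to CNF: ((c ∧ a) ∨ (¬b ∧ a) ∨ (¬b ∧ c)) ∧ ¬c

(c ∨ ¬b) ∧ (c ∨ a) ∧ (a ∨ ¬b) ∧ ¬c

((c ∧ a) ∨ (¬b ∧ a) ∨ (¬b ∧ c)) ∧ ¬c
= (c ∨ ¬b ∨ ¬b) ∧ (c ∨ ¬b ∨ c) ∧ (c ∨ a ∨ ¬b) ∧ (c ∨ a ∨ c) ∧ (a ∨ ¬b ∨ ¬b) ∧ (a ∨ ¬b ∨ c) ∧ (a ∨ a ∨ ¬b) ∧ (a ∨ a ∨ c) ∧ ¬c   — distribute ∨ over ∧
= (c ∨ ¬b) ∧ (c ∨ a) ∧ (a ∨ ¬b) ∧ ¬c   — simplify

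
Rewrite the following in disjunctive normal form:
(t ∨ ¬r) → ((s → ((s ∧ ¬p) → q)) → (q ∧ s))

(¬t ∧ r) ∨ (s ∧ ¬p ∧ ¬q) ∨ (q ∧ s)

(t ∨ ¬r) → ((s → ((s ∧ ¬p) → q)) → (q ∧ s))
= ¬(t ∨ ¬r) ∨ ((s → ((s ∧ ¬p) → q)) → (q ∧ s))   — eliminate →
= ¬(t ∨ ¬r) ∨ ¬(s → ((s ∧ ¬p) → q)) ∨ (q ∧ s)   — eliminate →
= ¬(t ∨ ¬r) ∨ ¬(¬s ∨ ((s ∧ ¬p) → q)) ∨ (q ∧ s)   — eliminate →
= ¬(t ∨ ¬r) ∨ ¬(¬s ∨ ¬(s ∧ ¬p) ∨ q) ∨ (q ∧ s)   — eliminate →
= (¬t ∧ ¬¬r) ∨ ¬(¬s ∨ ¬(s ∧ ¬p) ∨ q) ∨ (q ∧ s)   — De Morgan
= (¬t ∧ r) ∨ ¬(¬s ∨ ¬(s ∧ ¬p) ∨ q) ∨ (q ∧ s)   — double negation
= (¬t ∧ r) ∨ (¬¬s ∧ ¬¬(s ∧ ¬p) ∧ ¬q) ∨ (q ∧ s)   — De Morgan
= (¬t ∧ r) ∨ (s ∧ ¬¬(s ∧ ¬p) ∧ ¬q) ∨ (q ∧ s)   — double negation
= (¬t ∧ r) ∨ (s ∧ s ∧ ¬p ∧ ¬q) ∨ (q ∧ s)   — double negation
= (¬t ∧ r) ∨ (s ∧ ¬p ∧ ¬q) ∨ (q ∧ s)   — simplify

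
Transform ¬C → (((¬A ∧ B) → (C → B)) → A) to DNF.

¬C → (((¬A ∧ B) → (C → B)) → A)
= ¬¬C ∨ (((¬A ∧ B) → (C → B)) → A)   (eliminate →)
= ¬¬C ∨ ¬((¬A ∧ B) → (C → B)) ∨ A   (eliminate →)
= ¬¬C ∨ ¬(¬(¬A ∧ B) ∨ (C → B)) ∨ A   (eliminate →)
= ¬¬C ∨ ¬(¬(¬A ∧ B) ∨ ¬C ∨ B) ∨ A   (eliminate →)
= C ∨ ¬(¬(¬A ∧ B) ∨ ¬C ∨ B) ∨ A   (double negation)
= C ∨ (¬¬(¬A ∧ B) ∧ ¬¬C ∧ ¬B) ∨ A   (De Morgan)
= C ∨ (¬A ∧ B ∧ ¬¬C ∧ ¬B) ∨ A   (double negation)
= C ∨ (¬A ∧ B ∧ C ∧ ¬B) ∨ A   (double negation)
= C ∨ A   (simplify)

C ∨ A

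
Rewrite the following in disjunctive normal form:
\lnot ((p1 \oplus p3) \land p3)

\lnot ((p1 \oplus p3) \land p3)
⇔ \lnot (((p1 \land \lnot p3) \lor (\lnot p1 \land p3)) \land p3)   [expand \oplus]
⇔ \lnot ((p1 \land \lnot p3) \lor (\lnot p1 \land p3)) \lor \lnot p3   [De Morgan]
⇔ (\lnot (p1 \land \lnot p3) \land \lnot (\lnot p1 \land p3)) \lor \lnot p3   [De Morgan]
⇔ ((\lnot p1 \lor \lnot \lnot p3) \land \lnot (\lnot p1 \land p3)) \lor \lnot p3   [De Morgan]
⇔ ((\lnot p1 \lor p3) \land \lnot (\lnot p1 \land p3)) \lor \lnot p3   [double negation]
⇔ ((\lnot p1 \lor p3) \land (\lnot \lnot p1 \lor \lnot p3)) \lor \lnot p3   [De Morgan]
⇔ ((\lnot p1 \lor p3) \land (p1 \lor \lnot p3)) \lor \lnot p3   [double negation]
⇔ (\lnot p1 \land p1) \lor (\lnot p1 \land \lnot p3) \lor (p3 \land p1) \lor (p3 \land \lnot p3) \lor \lnot p3   [distribute \land over \lor]
⇔ (p3 \land p1) \lor \lnot p3   [simplify]

(p3 \land p1) \lor \lnot p3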